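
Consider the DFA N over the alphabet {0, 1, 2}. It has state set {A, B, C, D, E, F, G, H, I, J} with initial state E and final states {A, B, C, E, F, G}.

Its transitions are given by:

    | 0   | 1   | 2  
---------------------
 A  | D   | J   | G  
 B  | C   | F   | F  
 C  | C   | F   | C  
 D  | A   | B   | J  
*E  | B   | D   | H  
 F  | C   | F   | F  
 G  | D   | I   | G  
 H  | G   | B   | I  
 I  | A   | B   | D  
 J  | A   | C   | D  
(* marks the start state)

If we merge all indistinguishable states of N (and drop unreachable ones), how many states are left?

Every state is reachable, so we keep all 10.
Initial partition by acceptance: {A,B,C,E,F,G} | {D,H,I,J}.
Split {A,B,C,E,F,G} by δ(·,0) → {B,C,E,F} and {A,G}.
On input 1, block {B,C,E,F} splits into {B,C,F} and {E}.
The partition is now stable with 4 blocks: {B,C,F} | {D,H,I,J} | {A,G} | {E}.

4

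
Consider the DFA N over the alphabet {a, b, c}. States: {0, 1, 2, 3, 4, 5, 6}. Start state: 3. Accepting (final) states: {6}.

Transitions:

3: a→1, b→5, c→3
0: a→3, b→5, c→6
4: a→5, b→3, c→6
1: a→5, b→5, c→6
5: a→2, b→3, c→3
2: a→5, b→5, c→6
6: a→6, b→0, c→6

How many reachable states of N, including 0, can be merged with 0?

3

States {4} cannot be reached from the start state, so discard them.
Initial partition by acceptance: {6} | {0,1,2,3,5}.
On input c, block {0,1,2,3,5} splits into {0,1,2} and {3,5}.
No further refinement is possible. Final partition (3 blocks): {6} | {0,1,2} | {3,5}.
The equivalence class containing 0 is {0,1,2}, of size 3.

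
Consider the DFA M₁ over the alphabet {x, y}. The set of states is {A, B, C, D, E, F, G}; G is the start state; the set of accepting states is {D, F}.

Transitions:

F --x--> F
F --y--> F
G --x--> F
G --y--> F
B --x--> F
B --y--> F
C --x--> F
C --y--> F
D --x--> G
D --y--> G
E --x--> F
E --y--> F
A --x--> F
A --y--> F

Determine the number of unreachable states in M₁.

5

Starting at G and following transitions, the reachable set is {F, G}. That leaves A, B, C, D, E unreachable — 5 in total.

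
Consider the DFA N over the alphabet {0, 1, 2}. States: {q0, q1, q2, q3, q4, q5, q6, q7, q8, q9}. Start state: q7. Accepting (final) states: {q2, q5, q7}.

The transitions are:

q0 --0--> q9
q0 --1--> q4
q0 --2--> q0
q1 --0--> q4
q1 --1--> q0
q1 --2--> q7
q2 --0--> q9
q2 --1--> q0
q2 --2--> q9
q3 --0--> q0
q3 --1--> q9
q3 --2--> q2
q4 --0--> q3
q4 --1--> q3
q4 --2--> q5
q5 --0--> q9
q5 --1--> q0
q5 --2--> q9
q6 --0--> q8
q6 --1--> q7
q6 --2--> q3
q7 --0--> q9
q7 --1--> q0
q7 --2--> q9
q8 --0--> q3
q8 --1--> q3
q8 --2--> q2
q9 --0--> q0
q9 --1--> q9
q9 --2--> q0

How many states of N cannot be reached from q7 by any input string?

3

Starting at q7 and following transitions, the reachable set is {q0, q2, q3, q4, q5, q7, q9}. That leaves q1, q6, q8 unreachable — 3 in total.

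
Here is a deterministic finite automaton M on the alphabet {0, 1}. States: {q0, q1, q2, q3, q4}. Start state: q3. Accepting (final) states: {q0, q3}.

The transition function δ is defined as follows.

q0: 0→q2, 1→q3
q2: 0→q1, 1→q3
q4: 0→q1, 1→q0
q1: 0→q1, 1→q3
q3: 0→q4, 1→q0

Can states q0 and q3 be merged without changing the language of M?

P0 = {q0,q3} | {q1,q2,q4}.
No further refinement is possible. Final partition (2 blocks): {q0,q3} | {q1,q2,q4}.
q0 and q3 lie in the same block of the stable partition, so they are equivalent — no string distinguishes them.

Yes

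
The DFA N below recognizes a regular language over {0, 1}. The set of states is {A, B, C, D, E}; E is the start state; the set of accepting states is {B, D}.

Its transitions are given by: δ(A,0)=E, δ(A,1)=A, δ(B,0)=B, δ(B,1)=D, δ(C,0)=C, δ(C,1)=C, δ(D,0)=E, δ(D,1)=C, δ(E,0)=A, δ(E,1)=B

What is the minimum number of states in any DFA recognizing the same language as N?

Every state is reachable, so we keep all 5.
Start with accepting vs non-accepting: {B,D} | {A,C,E}.
Refine {B,D} on symbol 0: members go to different blocks, giving {B} and {D}.
Split {A,C,E} by δ(·,1) → {A,C} and {E}.
Split {A,C} by δ(·,0) → {A} and {C}.
No further refinement is possible. Final partition (5 blocks): {B} | {A} | {D} | {E} | {C}.

5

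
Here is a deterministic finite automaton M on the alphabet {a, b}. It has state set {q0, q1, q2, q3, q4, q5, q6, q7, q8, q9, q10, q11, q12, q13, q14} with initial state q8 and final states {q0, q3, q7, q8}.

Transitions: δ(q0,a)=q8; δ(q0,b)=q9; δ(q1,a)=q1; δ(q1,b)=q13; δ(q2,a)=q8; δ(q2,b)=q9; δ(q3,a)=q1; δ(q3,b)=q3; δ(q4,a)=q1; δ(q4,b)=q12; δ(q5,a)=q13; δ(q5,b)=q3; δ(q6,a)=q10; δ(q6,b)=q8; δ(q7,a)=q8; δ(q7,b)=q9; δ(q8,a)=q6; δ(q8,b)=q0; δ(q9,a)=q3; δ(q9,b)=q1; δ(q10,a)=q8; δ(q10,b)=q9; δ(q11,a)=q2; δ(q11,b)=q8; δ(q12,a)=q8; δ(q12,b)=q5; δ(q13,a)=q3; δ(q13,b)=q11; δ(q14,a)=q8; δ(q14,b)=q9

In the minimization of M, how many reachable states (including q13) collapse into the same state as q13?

Reachable states from the start: {q0,q1,q2,q3,q6,q8,q9,q10,q11,q13}. Unreachable: {q4,q5,q7,q12,q14} — drop them.
P0 = {q0,q3,q8} | {q1,q2,q6,q9,q10,q11,q13}.
On input a, block {q0,q3,q8} splits into {q3,q8} and {q0}.
Split {q3,q8} by δ(·,b) → {q3} and {q8}.
On input a, block {q1,q2,q6,q9,q10,q11,q13} splits into {q1,q6,q11} and {q2,q10} and {q9,q13}.
Split {q1,q6,q11} by δ(·,a) → {q6,q11} and {q1}.
Split {q9,q13} by δ(·,b) → {q9} and {q13}.
The partition is now stable with 8 blocks: {q3} | {q6,q11} | {q0} | {q8} | {q2,q10} | {q9} | {q1} | {q13}.
The equivalence class containing q13 is {q13}, of size 1.

1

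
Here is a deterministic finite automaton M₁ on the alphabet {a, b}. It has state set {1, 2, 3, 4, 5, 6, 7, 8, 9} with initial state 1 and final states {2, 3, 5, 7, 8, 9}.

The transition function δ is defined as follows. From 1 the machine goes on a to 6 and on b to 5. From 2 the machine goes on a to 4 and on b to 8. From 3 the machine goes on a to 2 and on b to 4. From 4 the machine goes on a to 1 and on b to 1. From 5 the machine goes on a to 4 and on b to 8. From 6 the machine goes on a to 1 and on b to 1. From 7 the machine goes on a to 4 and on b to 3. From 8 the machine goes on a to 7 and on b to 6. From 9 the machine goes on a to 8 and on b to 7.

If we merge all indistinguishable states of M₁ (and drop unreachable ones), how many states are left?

First remove the unreachable states {9}; 8 states remain.
Initial partition by acceptance: {2,3,5,7,8} | {1,4,6}.
On input a, block {2,3,5,7,8} splits into {2,5,7} and {3,8}.
Refine {1,4,6} on symbol b: members go to different blocks, giving {4,6} and {1}.
Stable partition: {2,5,7} | {4,6} | {3,8} | {1} — 4 equivalence classes.

4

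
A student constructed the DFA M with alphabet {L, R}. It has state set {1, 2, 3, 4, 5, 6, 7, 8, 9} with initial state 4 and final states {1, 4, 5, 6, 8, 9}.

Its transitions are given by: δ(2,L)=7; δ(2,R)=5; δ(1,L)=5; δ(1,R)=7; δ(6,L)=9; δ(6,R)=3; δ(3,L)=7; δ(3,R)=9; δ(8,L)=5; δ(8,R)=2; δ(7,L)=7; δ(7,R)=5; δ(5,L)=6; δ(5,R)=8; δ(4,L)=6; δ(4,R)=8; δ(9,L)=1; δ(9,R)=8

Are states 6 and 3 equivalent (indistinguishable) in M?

No

Start with accepting vs non-accepting: {1,4,5,6,8,9} | {2,3,7}.
Refine {1,4,5,6,8,9} on symbol R: members go to different blocks, giving {1,6,8} and {4,5,9}.
Stable partition: {1,6,8} | {2,3,7} | {4,5,9} — 3 equivalence classes.
6 and 3 end up in different blocks, so they are distinguishable. For instance, the string 'ε' is accepted from only 6.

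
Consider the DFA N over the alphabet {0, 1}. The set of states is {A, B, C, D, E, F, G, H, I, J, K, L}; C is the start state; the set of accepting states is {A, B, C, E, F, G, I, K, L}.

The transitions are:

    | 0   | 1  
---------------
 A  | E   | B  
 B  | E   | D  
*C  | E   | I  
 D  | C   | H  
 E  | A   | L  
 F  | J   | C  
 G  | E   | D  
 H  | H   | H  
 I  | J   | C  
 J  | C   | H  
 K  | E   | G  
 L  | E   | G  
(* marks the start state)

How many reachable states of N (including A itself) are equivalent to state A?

Reachable states from the start: {A,B,C,D,E,G,H,I,J,L}. Unreachable: {F,K} — drop them.
Start with accepting vs non-accepting: {A,B,C,E,G,I,L} | {D,H,J}.
Split {A,B,C,E,G,I,L} by δ(·,0) → {A,B,C,E,G,L} and {I}.
On input 1, block {A,B,C,E,G,L} splits into {A,E,L} and {B,G} and {C}.
Refine {A,E,L} on symbol 1: members go to different blocks, giving {A,L} and {E}.
Refine {D,H,J} on symbol 0: members go to different blocks, giving {D,J} and {H}.
Stable partition: {A,L} | {D,J} | {I} | {B,G} | {C} | {E} | {H} — 7 equivalence classes.
State A belongs to the block {A,L}, which has 2 states.

2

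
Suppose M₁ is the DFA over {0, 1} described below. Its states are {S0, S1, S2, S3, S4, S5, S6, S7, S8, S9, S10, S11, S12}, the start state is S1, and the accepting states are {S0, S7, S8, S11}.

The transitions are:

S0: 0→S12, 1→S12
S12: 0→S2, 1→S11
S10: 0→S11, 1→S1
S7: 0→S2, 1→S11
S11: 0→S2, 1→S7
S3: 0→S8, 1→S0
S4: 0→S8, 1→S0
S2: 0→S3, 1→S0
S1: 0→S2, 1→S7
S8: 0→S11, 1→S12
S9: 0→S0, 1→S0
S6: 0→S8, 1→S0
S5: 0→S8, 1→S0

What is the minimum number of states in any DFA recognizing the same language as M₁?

Reachable states from the start: {S0,S1,S2,S3,S7,S8,S11,S12}. Unreachable: {S4,S5,S6,S9,S10} — drop them.
Initial partition by acceptance: {S0,S7,S8,S11} | {S1,S2,S3,S12}.
Refine {S0,S7,S8,S11} on symbol 0: members go to different blocks, giving {S0,S7,S11} and {S8}.
Split {S0,S7,S11} by δ(·,1) → {S7,S11} and {S0}.
On input 0, block {S1,S2,S3,S12} splits into {S1,S2,S12} and {S3}.
Refine {S1,S2,S12} on symbol 0: members go to different blocks, giving {S1,S12} and {S2}.
The partition is now stable with 6 blocks: {S7,S11} | {S1,S12} | {S8} | {S0} | {S3} | {S2}.

6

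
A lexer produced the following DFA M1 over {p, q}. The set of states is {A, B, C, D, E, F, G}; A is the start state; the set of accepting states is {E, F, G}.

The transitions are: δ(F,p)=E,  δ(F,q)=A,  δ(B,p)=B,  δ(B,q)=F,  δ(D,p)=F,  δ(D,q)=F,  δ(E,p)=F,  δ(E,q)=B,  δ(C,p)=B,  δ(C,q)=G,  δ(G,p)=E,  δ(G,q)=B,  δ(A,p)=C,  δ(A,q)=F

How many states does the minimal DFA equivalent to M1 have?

2

States {D} cannot be reached from the start state, so discard them.
Initial partition by acceptance: {E,F,G} | {A,B,C}.
The partition is now stable with 2 blocks: {E,F,G} | {A,B,C}.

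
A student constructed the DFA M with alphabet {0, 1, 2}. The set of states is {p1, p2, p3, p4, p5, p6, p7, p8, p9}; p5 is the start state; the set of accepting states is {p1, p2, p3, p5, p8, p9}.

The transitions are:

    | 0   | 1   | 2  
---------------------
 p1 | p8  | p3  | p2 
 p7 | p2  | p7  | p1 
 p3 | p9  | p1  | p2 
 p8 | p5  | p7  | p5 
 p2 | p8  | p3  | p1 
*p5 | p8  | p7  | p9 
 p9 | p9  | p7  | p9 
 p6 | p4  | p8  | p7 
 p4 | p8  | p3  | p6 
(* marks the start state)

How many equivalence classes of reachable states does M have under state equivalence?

Reachable states from the start: {p1,p2,p3,p5,p7,p8,p9}. Unreachable: {p4,p6} — drop them.
Start with accepting vs non-accepting: {p1,p2,p3,p5,p8,p9} | {p7}.
Split {p1,p2,p3,p5,p8,p9} by δ(·,1) → {p1,p2,p3} and {p5,p8,p9}.
The partition is now stable with 3 blocks: {p1,p2,p3} | {p7} | {p5,p8,p9}.

3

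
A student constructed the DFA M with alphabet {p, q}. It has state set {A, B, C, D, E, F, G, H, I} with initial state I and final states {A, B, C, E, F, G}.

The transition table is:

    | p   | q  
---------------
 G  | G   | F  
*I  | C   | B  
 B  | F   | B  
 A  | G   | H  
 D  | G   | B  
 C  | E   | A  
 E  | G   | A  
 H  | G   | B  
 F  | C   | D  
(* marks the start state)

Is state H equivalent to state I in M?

Every state is reachable, so we keep all 9.
Initial partition by acceptance: {A,B,C,E,F,G} | {D,H,I}.
Refine {A,B,C,E,F,G} on symbol q: members go to different blocks, giving {B,C,E,G} and {A,F}.
Split {B,C,E,G} by δ(·,p) → {C,E,G} and {B}.
No further refinement is possible. Final partition (4 blocks): {C,E,G} | {D,H,I} | {A,F} | {B}.
H and I lie in the same block of the stable partition, so they are equivalent — no string distinguishes them.

Yes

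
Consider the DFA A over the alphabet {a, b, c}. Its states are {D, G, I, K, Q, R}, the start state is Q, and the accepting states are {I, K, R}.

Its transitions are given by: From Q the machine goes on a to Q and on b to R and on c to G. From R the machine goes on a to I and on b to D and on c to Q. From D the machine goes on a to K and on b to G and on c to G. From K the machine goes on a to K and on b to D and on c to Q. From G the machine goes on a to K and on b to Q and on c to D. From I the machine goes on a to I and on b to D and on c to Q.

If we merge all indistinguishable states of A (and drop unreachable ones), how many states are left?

4

Initial partition by acceptance: {I,K,R} | {D,G,Q}.
On input a, block {D,G,Q} splits into {D,G} and {Q}.
Refine {D,G} on symbol b: members go to different blocks, giving {D} and {G}.
The partition is now stable with 4 blocks: {I,K,R} | {D} | {Q} | {G}.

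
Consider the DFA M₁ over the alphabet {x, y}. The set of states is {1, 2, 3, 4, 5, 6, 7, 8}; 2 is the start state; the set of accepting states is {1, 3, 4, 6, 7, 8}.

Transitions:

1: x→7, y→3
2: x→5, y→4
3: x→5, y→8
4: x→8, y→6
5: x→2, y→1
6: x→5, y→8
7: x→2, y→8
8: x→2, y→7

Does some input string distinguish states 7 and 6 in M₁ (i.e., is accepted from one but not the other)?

Initial partition by acceptance: {1,3,4,6,7,8} | {2,5}.
Split {1,3,4,6,7,8} by δ(·,x) → {3,6,7,8} and {1,4}.
The partition is now stable with 3 blocks: {3,6,7,8} | {2,5} | {1,4}.
7 and 6 lie in the same block of the stable partition, so they are equivalent — no string distinguishes them.

No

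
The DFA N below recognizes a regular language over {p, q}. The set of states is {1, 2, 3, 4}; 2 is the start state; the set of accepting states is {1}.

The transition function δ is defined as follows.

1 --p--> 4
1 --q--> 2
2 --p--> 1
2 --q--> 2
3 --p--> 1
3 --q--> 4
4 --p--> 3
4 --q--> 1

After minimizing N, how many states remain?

P0 = {1} | {2,3,4}.
Split {2,3,4} by δ(·,p) → {2,3} and {4}.
On input q, block {2,3} splits into {2} and {3}.
The partition is now stable with 4 blocks: {1} | {2} | {4} | {3}.

4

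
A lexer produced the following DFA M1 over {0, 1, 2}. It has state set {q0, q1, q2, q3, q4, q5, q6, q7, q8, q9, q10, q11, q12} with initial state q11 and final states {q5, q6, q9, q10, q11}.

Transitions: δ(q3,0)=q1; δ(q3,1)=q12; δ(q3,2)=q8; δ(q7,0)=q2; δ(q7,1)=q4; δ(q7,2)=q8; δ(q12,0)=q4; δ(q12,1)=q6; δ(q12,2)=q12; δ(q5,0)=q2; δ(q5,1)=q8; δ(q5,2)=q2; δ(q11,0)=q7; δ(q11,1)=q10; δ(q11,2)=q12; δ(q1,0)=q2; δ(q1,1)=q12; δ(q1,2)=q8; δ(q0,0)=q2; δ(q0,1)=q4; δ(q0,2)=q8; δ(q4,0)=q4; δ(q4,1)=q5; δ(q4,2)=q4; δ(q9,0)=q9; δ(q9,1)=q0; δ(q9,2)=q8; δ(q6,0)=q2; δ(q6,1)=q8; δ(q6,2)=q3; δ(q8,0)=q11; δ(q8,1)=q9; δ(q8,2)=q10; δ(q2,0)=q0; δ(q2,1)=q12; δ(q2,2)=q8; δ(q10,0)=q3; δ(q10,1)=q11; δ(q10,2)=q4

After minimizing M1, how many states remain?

All states are reachable from the start state.
P0 = {q5,q6,q9,q10,q11} | {q0,q1,q2,q3,q4,q7,q8,q12}.
On input 0, block {q5,q6,q9,q10,q11} splits into {q5,q6,q10,q11} and {q9}.
On input 1, block {q5,q6,q10,q11} splits into {q5,q6} and {q10,q11}.
Refine {q0,q1,q2,q3,q4,q7,q8,q12} on symbol 0: members go to different blocks, giving {q0,q1,q2,q3,q4,q7,q12} and {q8}.
On input 1, block {q0,q1,q2,q3,q4,q7,q12} splits into {q0,q1,q2,q3,q7} and {q4,q12}.
The partition is now stable with 6 blocks: {q5,q6} | {q0,q1,q2,q3,q7} | {q9} | {q10,q11} | {q8} | {q4,q12}.

6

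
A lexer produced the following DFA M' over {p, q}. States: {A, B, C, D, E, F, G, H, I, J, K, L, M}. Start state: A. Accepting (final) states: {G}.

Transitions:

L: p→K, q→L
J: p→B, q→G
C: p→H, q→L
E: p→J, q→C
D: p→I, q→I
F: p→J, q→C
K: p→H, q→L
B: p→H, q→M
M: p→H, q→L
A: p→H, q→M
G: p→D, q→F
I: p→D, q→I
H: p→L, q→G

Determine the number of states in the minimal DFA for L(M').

8

First remove the unreachable states {E}; 12 states remain.
P0 = {G} | {A,B,C,D,F,H,I,J,K,L,M}.
On input q, block {A,B,C,D,F,H,I,J,K,L,M} splits into {A,B,C,D,F,I,K,L,M} and {H,J}.
Split {A,B,C,D,F,I,K,L,M} by δ(·,p) → {A,B,C,F,K,M} and {D,I,L}.
Refine {A,B,C,F,K,M} on symbol q: members go to different blocks, giving {A,B,F} and {C,K,M}.
Split {H,J} by δ(·,p) → {H} and {J}.
On input p, block {A,B,F} splits into {A,B} and {F}.
On input p, block {D,I,L} splits into {D,I} and {L}.
No further refinement is possible. Final partition (8 blocks): {G} | {A,B} | {H} | {D,I} | {C,K,M} | {J} | {F} | {L}.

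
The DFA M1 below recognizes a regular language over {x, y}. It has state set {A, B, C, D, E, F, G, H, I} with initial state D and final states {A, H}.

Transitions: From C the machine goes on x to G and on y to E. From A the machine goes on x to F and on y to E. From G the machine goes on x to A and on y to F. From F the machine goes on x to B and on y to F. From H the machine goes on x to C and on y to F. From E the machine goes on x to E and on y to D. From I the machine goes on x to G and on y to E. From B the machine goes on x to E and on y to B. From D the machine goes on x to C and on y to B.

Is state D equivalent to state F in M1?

Reachable states from the start: {A,B,C,D,E,F,G}. Unreachable: {H,I} — drop them.
Start with accepting vs non-accepting: {A} | {B,C,D,E,F,G}.
Refine {B,C,D,E,F,G} on symbol x: members go to different blocks, giving {B,C,D,E,F} and {G}.
Split {B,C,D,E,F} by δ(·,x) → {B,D,E,F} and {C}.
Split {B,D,E,F} by δ(·,x) → {B,E,F} and {D}.
Split {B,E,F} by δ(·,y) → {B,F} and {E}.
Refine {B,F} on symbol x: members go to different blocks, giving {B} and {F}.
Stable partition: {A} | {B} | {G} | {C} | {D} | {E} | {F} — 7 equivalence classes.
D and F end up in different blocks, so they are distinguishable. For instance, the string 'xxx' is accepted from only D.

No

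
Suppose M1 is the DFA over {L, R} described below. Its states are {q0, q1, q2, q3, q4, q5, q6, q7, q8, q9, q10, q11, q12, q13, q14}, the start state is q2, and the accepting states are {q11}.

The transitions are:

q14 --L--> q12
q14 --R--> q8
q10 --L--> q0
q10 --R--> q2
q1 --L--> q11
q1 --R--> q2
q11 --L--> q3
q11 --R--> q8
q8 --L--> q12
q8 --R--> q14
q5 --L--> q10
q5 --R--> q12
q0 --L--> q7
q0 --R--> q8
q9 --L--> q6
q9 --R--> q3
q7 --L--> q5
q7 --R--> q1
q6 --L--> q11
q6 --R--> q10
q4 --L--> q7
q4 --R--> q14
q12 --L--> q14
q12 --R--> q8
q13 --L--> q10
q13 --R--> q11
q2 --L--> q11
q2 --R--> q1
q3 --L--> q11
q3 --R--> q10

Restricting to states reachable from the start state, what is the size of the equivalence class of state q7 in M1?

2

Reachable states from the start: {q0,q1,q2,q3,q5,q7,q8,q10,q11,q12,q14}. Unreachable: {q4,q6,q9,q13} — drop them.
Start with accepting vs non-accepting: {q11} | {q0,q1,q2,q3,q5,q7,q8,q10,q12,q14}.
Refine {q0,q1,q2,q3,q5,q7,q8,q10,q12,q14} on symbol L: members go to different blocks, giving {q0,q5,q7,q8,q10,q12,q14} and {q1,q2,q3}.
Split {q0,q5,q7,q8,q10,q12,q14} by δ(·,R) → {q0,q5,q8,q12,q14} and {q7,q10}.
Split {q0,q5,q8,q12,q14} by δ(·,L) → {q8,q12,q14} and {q0,q5}.
Refine {q1,q2,q3} on symbol R: members go to different blocks, giving {q1,q2} and {q3}.
No further refinement is possible. Final partition (6 blocks): {q11} | {q8,q12,q14} | {q1,q2} | {q7,q10} | {q0,q5} | {q3}.
State q7 belongs to the block {q7,q10}, which has 2 states.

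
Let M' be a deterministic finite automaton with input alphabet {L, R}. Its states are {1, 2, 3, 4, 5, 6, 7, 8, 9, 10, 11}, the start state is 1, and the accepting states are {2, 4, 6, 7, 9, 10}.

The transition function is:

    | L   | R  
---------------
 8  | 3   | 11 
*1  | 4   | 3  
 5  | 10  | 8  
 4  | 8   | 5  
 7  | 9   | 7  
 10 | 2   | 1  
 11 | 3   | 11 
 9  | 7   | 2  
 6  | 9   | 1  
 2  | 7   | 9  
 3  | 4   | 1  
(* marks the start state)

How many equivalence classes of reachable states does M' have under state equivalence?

States {6} cannot be reached from the start state, so discard them.
Initial partition by acceptance: {2,4,7,9,10} | {1,3,5,8,11}.
Split {2,4,7,9,10} by δ(·,L) → {2,7,9,10} and {4}.
On input R, block {2,7,9,10} splits into {2,7,9} and {10}.
Refine {1,3,5,8,11} on symbol L: members go to different blocks, giving {1,3} and {8,11} and {5}.
The partition is now stable with 6 blocks: {2,7,9} | {1,3} | {4} | {10} | {8,11} | {5}.

6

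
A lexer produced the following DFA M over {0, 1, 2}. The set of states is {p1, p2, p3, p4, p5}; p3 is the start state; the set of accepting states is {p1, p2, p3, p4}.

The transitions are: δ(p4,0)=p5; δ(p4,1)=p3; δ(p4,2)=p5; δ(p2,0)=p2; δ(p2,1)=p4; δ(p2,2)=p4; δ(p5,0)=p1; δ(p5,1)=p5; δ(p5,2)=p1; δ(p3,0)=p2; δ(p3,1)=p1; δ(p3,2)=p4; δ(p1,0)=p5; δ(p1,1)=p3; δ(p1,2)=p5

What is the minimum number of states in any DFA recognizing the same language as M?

Start with accepting vs non-accepting: {p1,p2,p3,p4} | {p5}.
On input 0, block {p1,p2,p3,p4} splits into {p1,p4} and {p2,p3}.
No further refinement is possible. Final partition (3 blocks): {p1,p4} | {p5} | {p2,p3}.

3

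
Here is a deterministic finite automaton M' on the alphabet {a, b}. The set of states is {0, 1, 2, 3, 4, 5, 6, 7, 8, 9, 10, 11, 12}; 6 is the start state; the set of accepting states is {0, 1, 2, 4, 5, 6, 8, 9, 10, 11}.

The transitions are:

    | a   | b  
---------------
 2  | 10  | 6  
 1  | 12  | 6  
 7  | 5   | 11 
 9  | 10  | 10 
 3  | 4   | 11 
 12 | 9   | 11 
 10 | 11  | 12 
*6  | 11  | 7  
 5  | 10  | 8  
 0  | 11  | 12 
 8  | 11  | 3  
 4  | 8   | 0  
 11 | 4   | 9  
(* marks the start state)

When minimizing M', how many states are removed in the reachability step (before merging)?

2

BFS from 6 reaches {0, 3, 4, 5, 6, 7, 8, 9, 10, 11, 12}; the 2 state(s) 1, 2 are never visited.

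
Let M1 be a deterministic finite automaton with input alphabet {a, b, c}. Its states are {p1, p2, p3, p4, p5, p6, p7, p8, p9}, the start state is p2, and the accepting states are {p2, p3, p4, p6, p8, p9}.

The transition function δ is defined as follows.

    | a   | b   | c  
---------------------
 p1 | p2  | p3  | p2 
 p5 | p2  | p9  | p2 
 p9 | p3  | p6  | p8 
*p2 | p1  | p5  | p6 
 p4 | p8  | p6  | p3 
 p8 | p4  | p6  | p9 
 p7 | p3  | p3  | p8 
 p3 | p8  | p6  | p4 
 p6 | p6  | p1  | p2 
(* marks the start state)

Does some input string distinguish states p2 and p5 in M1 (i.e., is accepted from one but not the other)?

States {p7} cannot be reached from the start state, so discard them.
P0 = {p2,p3,p4,p6,p8,p9} | {p1,p5}.
On input a, block {p2,p3,p4,p6,p8,p9} splits into {p3,p4,p6,p8,p9} and {p2}.
Refine {p3,p4,p6,p8,p9} on symbol b: members go to different blocks, giving {p3,p4,p8,p9} and {p6}.
The partition is now stable with 4 blocks: {p3,p4,p8,p9} | {p1,p5} | {p2} | {p6}.
p2 and p5 end up in different blocks, so they are distinguishable. For instance, the string 'ε' is accepted from only p2.

Yes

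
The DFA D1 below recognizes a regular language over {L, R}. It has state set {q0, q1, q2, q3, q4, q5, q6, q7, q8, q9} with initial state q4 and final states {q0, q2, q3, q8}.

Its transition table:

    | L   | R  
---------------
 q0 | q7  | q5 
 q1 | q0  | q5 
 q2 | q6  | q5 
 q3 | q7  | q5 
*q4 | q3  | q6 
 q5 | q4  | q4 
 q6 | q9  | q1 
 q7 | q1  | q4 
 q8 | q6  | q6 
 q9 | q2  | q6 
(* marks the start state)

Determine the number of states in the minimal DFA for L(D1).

3

States {q8} cannot be reached from the start state, so discard them.
P0 = {q0,q2,q3} | {q1,q4,q5,q6,q7,q9}.
Split {q1,q4,q5,q6,q7,q9} by δ(·,L) → {q1,q4,q9} and {q5,q6,q7}.
The partition is now stable with 3 blocks: {q0,q2,q3} | {q1,q4,q9} | {q5,q6,q7}.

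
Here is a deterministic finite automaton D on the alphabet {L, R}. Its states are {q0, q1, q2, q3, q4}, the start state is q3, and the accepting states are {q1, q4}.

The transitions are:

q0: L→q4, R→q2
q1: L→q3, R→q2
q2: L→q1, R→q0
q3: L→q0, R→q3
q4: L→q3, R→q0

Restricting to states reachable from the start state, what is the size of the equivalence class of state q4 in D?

Start with accepting vs non-accepting: {q1,q4} | {q0,q2,q3}.
Refine {q0,q2,q3} on symbol L: members go to different blocks, giving {q0,q2} and {q3}.
Stable partition: {q1,q4} | {q0,q2} | {q3} — 3 equivalence classes.
State q4 belongs to the block {q1,q4}, which has 2 states.

2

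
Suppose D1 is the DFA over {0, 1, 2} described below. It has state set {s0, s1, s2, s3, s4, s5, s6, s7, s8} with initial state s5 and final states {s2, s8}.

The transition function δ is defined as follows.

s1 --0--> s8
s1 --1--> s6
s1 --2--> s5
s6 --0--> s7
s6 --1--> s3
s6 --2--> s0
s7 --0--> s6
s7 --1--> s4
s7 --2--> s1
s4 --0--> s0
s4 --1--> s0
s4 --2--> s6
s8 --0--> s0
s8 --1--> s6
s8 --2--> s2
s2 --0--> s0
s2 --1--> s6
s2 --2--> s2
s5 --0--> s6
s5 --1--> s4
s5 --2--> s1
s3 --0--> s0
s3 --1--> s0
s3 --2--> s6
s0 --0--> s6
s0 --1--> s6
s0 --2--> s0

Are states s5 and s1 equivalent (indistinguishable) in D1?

P0 = {s2,s8} | {s0,s1,s3,s4,s5,s6,s7}.
On input 0, block {s0,s1,s3,s4,s5,s6,s7} splits into {s0,s3,s4,s5,s6,s7} and {s1}.
Refine {s0,s3,s4,s5,s6,s7} on symbol 2: members go to different blocks, giving {s0,s3,s4,s6} and {s5,s7}.
Split {s0,s3,s4,s6} by δ(·,0) → {s0,s3,s4} and {s6}.
Refine {s0,s3,s4} on symbol 0: members go to different blocks, giving {s3,s4} and {s0}.
No further refinement is possible. Final partition (6 blocks): {s2,s8} | {s3,s4} | {s1} | {s5,s7} | {s6} | {s0}.
s5 and s1 end up in different blocks, so they are distinguishable. For instance, the string '0' is accepted from only s1.

No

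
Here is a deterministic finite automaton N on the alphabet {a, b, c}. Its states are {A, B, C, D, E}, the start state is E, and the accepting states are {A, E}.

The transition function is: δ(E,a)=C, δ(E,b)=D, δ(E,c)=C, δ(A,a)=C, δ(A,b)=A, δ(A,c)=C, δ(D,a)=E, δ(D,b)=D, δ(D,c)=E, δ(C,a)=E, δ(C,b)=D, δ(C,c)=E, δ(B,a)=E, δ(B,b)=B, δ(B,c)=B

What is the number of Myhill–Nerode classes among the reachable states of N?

Reachable states from the start: {C,D,E}. Unreachable: {A,B} — drop them.
Start with accepting vs non-accepting: {E} | {C,D}.
The partition is now stable with 2 blocks: {E} | {C,D}.

2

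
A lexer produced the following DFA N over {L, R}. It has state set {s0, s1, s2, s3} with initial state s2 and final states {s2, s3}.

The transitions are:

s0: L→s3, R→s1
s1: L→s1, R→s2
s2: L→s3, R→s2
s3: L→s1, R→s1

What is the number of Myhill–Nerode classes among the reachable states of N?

States {s0} cannot be reached from the start state, so discard them.
P0 = {s2,s3} | {s1}.
Refine {s2,s3} on symbol L: members go to different blocks, giving {s2} and {s3}.
The partition is now stable with 3 blocks: {s2} | {s1} | {s3}.

3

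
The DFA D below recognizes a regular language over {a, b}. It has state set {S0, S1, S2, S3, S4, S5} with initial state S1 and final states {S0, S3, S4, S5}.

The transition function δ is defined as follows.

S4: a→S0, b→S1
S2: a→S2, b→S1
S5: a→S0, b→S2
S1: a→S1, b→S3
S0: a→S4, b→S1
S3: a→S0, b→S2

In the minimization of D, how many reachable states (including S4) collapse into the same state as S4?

2

First remove the unreachable states {S5}; 5 states remain.
P0 = {S0,S3,S4} | {S1,S2}.
Split {S1,S2} by δ(·,b) → {S1} and {S2}.
Split {S0,S3,S4} by δ(·,b) → {S0,S4} and {S3}.
The partition is now stable with 4 blocks: {S0,S4} | {S1} | {S2} | {S3}.
The equivalence class containing S4 is {S0,S4}, of size 2.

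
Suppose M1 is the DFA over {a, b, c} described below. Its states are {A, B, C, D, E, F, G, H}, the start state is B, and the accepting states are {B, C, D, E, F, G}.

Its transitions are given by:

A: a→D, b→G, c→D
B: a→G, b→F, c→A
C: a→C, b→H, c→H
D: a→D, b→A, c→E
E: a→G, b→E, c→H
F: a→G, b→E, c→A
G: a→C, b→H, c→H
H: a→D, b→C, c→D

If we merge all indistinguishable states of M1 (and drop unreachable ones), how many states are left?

P0 = {B,C,D,E,F,G} | {A,H}.
Split {B,C,D,E,F,G} by δ(·,b) → {B,E,F} and {C,D,G}.
Split {C,D,G} by δ(·,c) → {C,G} and {D}.
Stable partition: {B,E,F} | {A,H} | {C,G} | {D} — 4 equivalence classes.

4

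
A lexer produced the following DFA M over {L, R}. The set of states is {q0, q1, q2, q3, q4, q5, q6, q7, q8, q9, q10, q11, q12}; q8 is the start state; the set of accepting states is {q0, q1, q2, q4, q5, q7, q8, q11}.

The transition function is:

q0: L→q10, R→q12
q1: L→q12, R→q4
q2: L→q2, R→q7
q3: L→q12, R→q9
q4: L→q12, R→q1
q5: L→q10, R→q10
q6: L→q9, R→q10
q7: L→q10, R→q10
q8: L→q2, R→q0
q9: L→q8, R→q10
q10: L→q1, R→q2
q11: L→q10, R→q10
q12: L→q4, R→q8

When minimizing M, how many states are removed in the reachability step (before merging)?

No path from q8 leads to q3, q5, q6, q9, q11; the other 8 states are all reachable.

5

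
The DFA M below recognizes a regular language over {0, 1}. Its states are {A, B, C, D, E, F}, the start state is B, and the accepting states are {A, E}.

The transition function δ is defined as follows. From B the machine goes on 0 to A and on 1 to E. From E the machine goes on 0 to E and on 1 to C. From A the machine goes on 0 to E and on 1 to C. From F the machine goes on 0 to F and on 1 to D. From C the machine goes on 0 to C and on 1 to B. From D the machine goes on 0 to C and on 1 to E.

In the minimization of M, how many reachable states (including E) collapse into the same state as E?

States {D,F} cannot be reached from the start state, so discard them.
Initial partition by acceptance: {A,E} | {B,C}.
On input 0, block {B,C} splits into {B} and {C}.
The partition is now stable with 3 blocks: {A,E} | {B} | {C}.
The equivalence class containing E is {A,E}, of size 2.

2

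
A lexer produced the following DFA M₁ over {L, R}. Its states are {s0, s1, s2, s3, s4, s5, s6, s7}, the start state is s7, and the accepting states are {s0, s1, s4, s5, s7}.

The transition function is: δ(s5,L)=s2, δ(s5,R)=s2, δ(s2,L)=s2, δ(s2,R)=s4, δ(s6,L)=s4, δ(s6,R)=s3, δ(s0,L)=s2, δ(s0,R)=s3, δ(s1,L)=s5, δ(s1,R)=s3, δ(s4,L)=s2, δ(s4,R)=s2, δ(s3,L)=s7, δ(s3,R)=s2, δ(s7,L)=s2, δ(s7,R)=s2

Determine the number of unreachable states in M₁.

No path from s7 leads to s0, s1, s3, s5, s6; the other 3 states are all reachable.

5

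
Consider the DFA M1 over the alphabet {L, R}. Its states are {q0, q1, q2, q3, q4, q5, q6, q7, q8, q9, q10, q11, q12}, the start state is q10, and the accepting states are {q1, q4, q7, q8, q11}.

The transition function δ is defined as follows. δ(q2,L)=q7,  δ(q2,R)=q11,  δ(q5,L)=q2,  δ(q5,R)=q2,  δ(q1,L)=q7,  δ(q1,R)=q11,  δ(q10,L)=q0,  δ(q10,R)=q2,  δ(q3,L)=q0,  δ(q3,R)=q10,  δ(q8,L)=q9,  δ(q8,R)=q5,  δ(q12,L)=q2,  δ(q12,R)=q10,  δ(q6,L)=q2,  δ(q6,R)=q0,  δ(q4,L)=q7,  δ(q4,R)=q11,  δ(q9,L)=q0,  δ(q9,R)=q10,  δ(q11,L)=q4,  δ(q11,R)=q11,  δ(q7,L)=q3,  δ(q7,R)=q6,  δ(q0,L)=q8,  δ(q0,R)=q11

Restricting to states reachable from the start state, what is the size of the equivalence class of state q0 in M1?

2

States {q1,q12} cannot be reached from the start state, so discard them.
Start with accepting vs non-accepting: {q4,q7,q8,q11} | {q0,q2,q3,q5,q6,q9,q10}.
Refine {q4,q7,q8,q11} on symbol L: members go to different blocks, giving {q4,q11} and {q7,q8}.
Refine {q4,q11} on symbol L: members go to different blocks, giving {q4} and {q11}.
Refine {q0,q2,q3,q5,q6,q9,q10} on symbol L: members go to different blocks, giving {q3,q5,q6,q9,q10} and {q0,q2}.
On input R, block {q3,q5,q6,q9,q10} splits into {q5,q6,q10} and {q3,q9}.
No further refinement is possible. Final partition (6 blocks): {q4} | {q5,q6,q10} | {q7,q8} | {q11} | {q0,q2} | {q3,q9}.
The equivalence class containing q0 is {q0,q2}, of size 2.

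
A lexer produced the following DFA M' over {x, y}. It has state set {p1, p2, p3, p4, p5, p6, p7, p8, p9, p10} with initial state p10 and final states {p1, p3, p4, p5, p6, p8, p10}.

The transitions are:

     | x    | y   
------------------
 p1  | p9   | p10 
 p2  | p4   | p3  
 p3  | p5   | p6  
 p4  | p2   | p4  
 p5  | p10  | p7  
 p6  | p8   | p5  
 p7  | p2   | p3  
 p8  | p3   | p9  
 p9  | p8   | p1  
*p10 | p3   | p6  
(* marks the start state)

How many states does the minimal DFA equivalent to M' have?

10

All states are reachable from the start state.
Start with accepting vs non-accepting: {p1,p3,p4,p5,p6,p8,p10} | {p2,p7,p9}.
Split {p1,p3,p4,p5,p6,p8,p10} by δ(·,x) → {p3,p5,p6,p8,p10} and {p1,p4}.
Split {p3,p5,p6,p8,p10} by δ(·,y) → {p3,p6,p10} and {p5,p8}.
Refine {p3,p6,p10} on symbol x: members go to different blocks, giving {p3,p6} and {p10}.
On input y, block {p3,p6} splits into {p3} and {p6}.
Refine {p2,p7,p9} on symbol x: members go to different blocks, giving {p2} and {p7} and {p9}.
Split {p1,p4} by δ(·,x) → {p1} and {p4}.
Refine {p5,p8} on symbol x: members go to different blocks, giving {p5} and {p8}.
Stable partition: {p3} | {p2} | {p1} | {p5} | {p10} | {p6} | {p7} | {p9} | {p4} | {p8} — 10 equivalence classes.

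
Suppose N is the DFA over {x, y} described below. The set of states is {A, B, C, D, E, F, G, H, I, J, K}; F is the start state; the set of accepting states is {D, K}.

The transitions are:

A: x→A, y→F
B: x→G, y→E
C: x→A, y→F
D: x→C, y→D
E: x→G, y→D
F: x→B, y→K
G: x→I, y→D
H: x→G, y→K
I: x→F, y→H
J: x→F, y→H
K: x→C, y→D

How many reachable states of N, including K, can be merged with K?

Reachable states from the start: {A,B,C,D,E,F,G,H,I,K}. Unreachable: {J} — drop them.
Start with accepting vs non-accepting: {D,K} | {A,B,C,E,F,G,H,I}.
On input y, block {A,B,C,E,F,G,H,I} splits into {A,B,C,I} and {E,F,G,H}.
Refine {A,B,C,I} on symbol x: members go to different blocks, giving {A,C} and {B,I}.
Refine {E,F,G,H} on symbol x: members go to different blocks, giving {E,H} and {F,G}.
The partition is now stable with 5 blocks: {D,K} | {A,C} | {E,H} | {B,I} | {F,G}.
State K belongs to the block {D,K}, which has 2 states.

2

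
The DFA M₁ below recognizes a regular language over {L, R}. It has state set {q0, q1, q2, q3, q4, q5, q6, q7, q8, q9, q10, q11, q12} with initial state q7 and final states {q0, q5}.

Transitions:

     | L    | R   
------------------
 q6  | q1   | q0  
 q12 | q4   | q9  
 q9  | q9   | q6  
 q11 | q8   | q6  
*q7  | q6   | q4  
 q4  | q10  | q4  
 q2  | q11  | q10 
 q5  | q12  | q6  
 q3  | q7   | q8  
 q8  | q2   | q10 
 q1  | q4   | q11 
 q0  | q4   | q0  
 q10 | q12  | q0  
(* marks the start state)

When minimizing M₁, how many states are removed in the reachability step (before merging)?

2

Starting at q7 and following transitions, the reachable set is {q0, q1, q2, q4, q6, q7, q8, q9, q10, q11, q12}. That leaves q3, q5 unreachable — 2 in total.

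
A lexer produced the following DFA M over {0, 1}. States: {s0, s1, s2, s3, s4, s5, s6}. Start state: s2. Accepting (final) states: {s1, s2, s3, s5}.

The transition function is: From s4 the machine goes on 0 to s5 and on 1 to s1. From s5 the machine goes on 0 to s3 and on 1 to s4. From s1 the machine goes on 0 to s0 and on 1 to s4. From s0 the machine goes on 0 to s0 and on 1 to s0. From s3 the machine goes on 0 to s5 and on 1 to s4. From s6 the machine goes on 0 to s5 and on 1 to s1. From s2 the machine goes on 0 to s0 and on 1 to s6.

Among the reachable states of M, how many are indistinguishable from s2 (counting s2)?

All states are reachable from the start state.
P0 = {s1,s2,s3,s5} | {s0,s4,s6}.
On input 0, block {s1,s2,s3,s5} splits into {s1,s2} and {s3,s5}.
Split {s0,s4,s6} by δ(·,0) → {s4,s6} and {s0}.
The partition is now stable with 4 blocks: {s1,s2} | {s4,s6} | {s3,s5} | {s0}.
The equivalence class containing s2 is {s1,s2}, of size 2.

2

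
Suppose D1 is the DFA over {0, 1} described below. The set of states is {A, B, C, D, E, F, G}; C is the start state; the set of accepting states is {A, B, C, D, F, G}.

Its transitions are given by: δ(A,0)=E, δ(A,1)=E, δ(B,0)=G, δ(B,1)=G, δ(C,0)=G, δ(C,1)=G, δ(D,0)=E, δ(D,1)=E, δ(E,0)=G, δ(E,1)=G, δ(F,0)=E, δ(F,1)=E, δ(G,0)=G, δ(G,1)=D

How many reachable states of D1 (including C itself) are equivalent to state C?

1

States {A,B,F} cannot be reached from the start state, so discard them.
Initial partition by acceptance: {C,D,G} | {E}.
Refine {C,D,G} on symbol 0: members go to different blocks, giving {C,G} and {D}.
Split {C,G} by δ(·,1) → {C} and {G}.
Stable partition: {C} | {E} | {D} | {G} — 4 equivalence classes.
The equivalence class containing C is {C}, of size 1.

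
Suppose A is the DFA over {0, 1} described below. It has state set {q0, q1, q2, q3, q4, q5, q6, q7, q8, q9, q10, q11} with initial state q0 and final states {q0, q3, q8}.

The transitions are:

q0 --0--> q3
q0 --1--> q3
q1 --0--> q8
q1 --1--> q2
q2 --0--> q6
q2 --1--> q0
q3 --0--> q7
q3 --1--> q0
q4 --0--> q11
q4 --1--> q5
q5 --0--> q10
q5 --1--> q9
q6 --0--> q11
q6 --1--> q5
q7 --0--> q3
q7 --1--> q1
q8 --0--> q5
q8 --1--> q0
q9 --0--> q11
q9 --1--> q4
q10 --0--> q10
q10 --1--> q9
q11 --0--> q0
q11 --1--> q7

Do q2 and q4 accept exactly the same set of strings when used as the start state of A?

No

P0 = {q0,q3,q8} | {q1,q2,q4,q5,q6,q7,q9,q10,q11}.
On input 0, block {q0,q3,q8} splits into {q3,q8} and {q0}.
Split {q1,q2,q4,q5,q6,q7,q9,q10,q11} by δ(·,0) → {q2,q4,q5,q6,q9,q10} and {q1,q7} and {q11}.
Refine {q3,q8} on symbol 0: members go to different blocks, giving {q3} and {q8}.
On input 0, block {q2,q4,q5,q6,q9,q10} splits into {q2,q5,q10} and {q4,q6,q9}.
Split {q2,q5,q10} by δ(·,0) → {q5,q10} and {q2}.
On input 0, block {q1,q7} splits into {q1} and {q7}.
Split {q4,q6,q9} by δ(·,1) → {q4,q6} and {q9}.
Stable partition: {q3} | {q5,q10} | {q0} | {q1} | {q11} | {q8} | {q4,q6} | {q2} | {q7} | {q9} — 10 equivalence classes.
q2 and q4 end up in different blocks, so they are distinguishable. For instance, the string '1' is accepted from only q2.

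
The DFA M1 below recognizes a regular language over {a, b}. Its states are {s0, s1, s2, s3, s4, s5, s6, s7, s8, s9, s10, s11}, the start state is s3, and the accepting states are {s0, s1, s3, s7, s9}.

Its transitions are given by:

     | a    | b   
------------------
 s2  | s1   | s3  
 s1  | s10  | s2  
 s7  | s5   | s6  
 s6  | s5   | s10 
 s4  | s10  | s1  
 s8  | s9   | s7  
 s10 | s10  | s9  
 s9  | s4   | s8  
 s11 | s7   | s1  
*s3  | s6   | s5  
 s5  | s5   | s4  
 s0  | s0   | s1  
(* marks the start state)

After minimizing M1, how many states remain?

States {s0,s11} cannot be reached from the start state, so discard them.
Start with accepting vs non-accepting: {s1,s3,s7,s9} | {s2,s4,s5,s6,s8,s10}.
Refine {s2,s4,s5,s6,s8,s10} on symbol a: members go to different blocks, giving {s4,s5,s6,s10} and {s2,s8}.
On input b, block {s1,s3,s7,s9} splits into {s1,s9} and {s3,s7}.
Split {s4,s5,s6,s10} by δ(·,b) → {s4,s10} and {s5,s6}.
The partition is now stable with 5 blocks: {s1,s9} | {s4,s10} | {s2,s8} | {s3,s7} | {s5,s6}.

5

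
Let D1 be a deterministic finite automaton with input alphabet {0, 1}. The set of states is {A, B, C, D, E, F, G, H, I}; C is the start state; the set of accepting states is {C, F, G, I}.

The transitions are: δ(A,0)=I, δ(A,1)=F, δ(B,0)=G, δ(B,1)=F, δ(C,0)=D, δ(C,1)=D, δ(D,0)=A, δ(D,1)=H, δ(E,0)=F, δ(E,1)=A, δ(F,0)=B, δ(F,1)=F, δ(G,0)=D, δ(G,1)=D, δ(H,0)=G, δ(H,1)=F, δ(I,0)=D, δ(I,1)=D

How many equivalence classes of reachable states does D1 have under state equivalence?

States {E} cannot be reached from the start state, so discard them.
Start with accepting vs non-accepting: {C,F,G,I} | {A,B,D,H}.
Split {C,F,G,I} by δ(·,1) → {C,G,I} and {F}.
Split {A,B,D,H} by δ(·,0) → {A,B,H} and {D}.
Stable partition: {C,G,I} | {A,B,H} | {F} | {D} — 4 equivalence classes.

4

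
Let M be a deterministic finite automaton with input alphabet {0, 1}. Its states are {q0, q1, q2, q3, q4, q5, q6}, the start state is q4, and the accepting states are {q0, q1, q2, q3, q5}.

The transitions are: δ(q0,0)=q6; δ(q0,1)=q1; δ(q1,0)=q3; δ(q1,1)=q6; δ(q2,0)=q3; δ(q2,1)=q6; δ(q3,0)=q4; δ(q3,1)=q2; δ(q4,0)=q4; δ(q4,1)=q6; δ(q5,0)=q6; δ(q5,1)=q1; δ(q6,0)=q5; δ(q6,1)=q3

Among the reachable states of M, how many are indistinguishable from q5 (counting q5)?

1

First remove the unreachable states {q0}; 6 states remain.
Initial partition by acceptance: {q1,q2,q3,q5} | {q4,q6}.
Split {q1,q2,q3,q5} by δ(·,0) → {q1,q2} and {q3,q5}.
Refine {q4,q6} on symbol 0: members go to different blocks, giving {q4} and {q6}.
On input 0, block {q3,q5} splits into {q3} and {q5}.
Stable partition: {q1,q2} | {q4} | {q3} | {q6} | {q5} — 5 equivalence classes.
State q5 belongs to the block {q5}, which has 1 states.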